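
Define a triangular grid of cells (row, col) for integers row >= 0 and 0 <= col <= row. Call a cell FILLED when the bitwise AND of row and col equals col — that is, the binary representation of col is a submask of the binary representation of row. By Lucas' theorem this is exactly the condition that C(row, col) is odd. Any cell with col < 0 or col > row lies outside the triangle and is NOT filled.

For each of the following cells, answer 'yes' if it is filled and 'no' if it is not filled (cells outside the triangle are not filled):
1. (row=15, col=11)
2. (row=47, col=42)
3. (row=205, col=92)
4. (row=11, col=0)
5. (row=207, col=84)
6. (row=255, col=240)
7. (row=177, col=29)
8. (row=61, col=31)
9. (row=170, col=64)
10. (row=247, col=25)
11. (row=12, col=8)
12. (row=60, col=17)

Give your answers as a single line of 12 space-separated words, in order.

Answer: yes yes no yes no yes no no no no yes no

Derivation:
(15,11): row=0b1111, col=0b1011, row AND col = 0b1011 = 11; 11 == 11 -> filled
(47,42): row=0b101111, col=0b101010, row AND col = 0b101010 = 42; 42 == 42 -> filled
(205,92): row=0b11001101, col=0b1011100, row AND col = 0b1001100 = 76; 76 != 92 -> empty
(11,0): row=0b1011, col=0b0, row AND col = 0b0 = 0; 0 == 0 -> filled
(207,84): row=0b11001111, col=0b1010100, row AND col = 0b1000100 = 68; 68 != 84 -> empty
(255,240): row=0b11111111, col=0b11110000, row AND col = 0b11110000 = 240; 240 == 240 -> filled
(177,29): row=0b10110001, col=0b11101, row AND col = 0b10001 = 17; 17 != 29 -> empty
(61,31): row=0b111101, col=0b11111, row AND col = 0b11101 = 29; 29 != 31 -> empty
(170,64): row=0b10101010, col=0b1000000, row AND col = 0b0 = 0; 0 != 64 -> empty
(247,25): row=0b11110111, col=0b11001, row AND col = 0b10001 = 17; 17 != 25 -> empty
(12,8): row=0b1100, col=0b1000, row AND col = 0b1000 = 8; 8 == 8 -> filled
(60,17): row=0b111100, col=0b10001, row AND col = 0b10000 = 16; 16 != 17 -> empty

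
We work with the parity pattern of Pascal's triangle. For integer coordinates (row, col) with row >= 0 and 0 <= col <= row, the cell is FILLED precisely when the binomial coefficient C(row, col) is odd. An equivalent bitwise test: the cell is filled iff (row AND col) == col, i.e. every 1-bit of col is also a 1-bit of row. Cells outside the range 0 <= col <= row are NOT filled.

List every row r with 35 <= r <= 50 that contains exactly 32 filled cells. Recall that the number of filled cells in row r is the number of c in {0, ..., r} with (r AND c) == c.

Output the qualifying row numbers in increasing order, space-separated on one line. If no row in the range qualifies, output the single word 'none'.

Row r has 2^popcount(r) filled cells, so we need popcount(r) = log2(32) = 5.
Scan r = 35..50 and keep those with exactly 5 one-bits:
r=35=100011 popcount=3 -> skip
r=36=100100 popcount=2 -> skip
r=37=100101 popcount=3 -> skip
r=38=100110 popcount=3 -> skip
r=39=100111 popcount=4 -> skip
r=40=101000 popcount=2 -> skip
r=41=101001 popcount=3 -> skip
r=42=101010 popcount=3 -> skip
r=43=101011 popcount=4 -> skip
r=44=101100 popcount=3 -> skip
r=45=101101 popcount=4 -> skip
r=46=101110 popcount=4 -> skip
r=47=101111 popcount=5 -> KEEP
r=48=110000 popcount=2 -> skip
r=49=110001 popcount=3 -> skip
r=50=110010 popcount=3 -> skip
Kept rows: 47

Answer: 47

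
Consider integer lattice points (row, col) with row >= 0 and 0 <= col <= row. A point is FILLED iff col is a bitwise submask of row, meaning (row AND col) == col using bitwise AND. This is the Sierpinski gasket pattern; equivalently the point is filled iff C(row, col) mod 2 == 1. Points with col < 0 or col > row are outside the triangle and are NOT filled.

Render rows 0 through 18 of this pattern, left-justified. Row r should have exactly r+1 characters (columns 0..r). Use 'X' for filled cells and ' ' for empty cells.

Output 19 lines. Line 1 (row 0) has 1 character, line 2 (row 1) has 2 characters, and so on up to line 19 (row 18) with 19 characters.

Answer: X
XX
X X
XXXX
X   X
XX  XX
X X X X
XXXXXXXX
X       X
XX      XX
X X     X X
XXXX    XXXX
X   X   X   X
XX  XX  XX  XX
X X X X X X X X
XXXXXXXXXXXXXXXX
X               X
XX              XX
X X             X X

Derivation:
r0=0: X
r1=1: XX
r2=10: X X
r3=11: XXXX
r4=100: X   X
r5=101: XX  XX
r6=110: X X X X
r7=111: XXXXXXXX
r8=1000: X       X
r9=1001: XX      XX
r10=1010: X X     X X
r11=1011: XXXX    XXXX
r12=1100: X   X   X   X
r13=1101: XX  XX  XX  XX
r14=1110: X X X X X X X X
r15=1111: XXXXXXXXXXXXXXXX
r16=10000: X               X
r17=10001: XX              XX
r18=10010: X X             X X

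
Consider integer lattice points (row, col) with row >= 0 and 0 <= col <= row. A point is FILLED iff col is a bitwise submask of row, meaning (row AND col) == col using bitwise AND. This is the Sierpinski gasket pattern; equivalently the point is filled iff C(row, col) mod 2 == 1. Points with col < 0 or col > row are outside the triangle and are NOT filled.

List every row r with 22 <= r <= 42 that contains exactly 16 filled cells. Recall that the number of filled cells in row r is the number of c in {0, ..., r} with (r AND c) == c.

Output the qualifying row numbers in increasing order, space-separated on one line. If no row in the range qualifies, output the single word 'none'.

Row r has 2^popcount(r) filled cells, so we need popcount(r) = log2(16) = 4.
Scan r = 22..42 and keep those with exactly 4 one-bits:
r=22=10110 popcount=3 -> skip
r=23=10111 popcount=4 -> KEEP
r=24=11000 popcount=2 -> skip
r=25=11001 popcount=3 -> skip
r=26=11010 popcount=3 -> skip
r=27=11011 popcount=4 -> KEEP
r=28=11100 popcount=3 -> skip
r=29=11101 popcount=4 -> KEEP
r=30=11110 popcount=4 -> KEEP
r=31=11111 popcount=5 -> skip
r=32=100000 popcount=1 -> skip
r=33=100001 popcount=2 -> skip
r=34=100010 popcount=2 -> skip
r=35=100011 popcount=3 -> skip
r=36=100100 popcount=2 -> skip
r=37=100101 popcount=3 -> skip
r=38=100110 popcount=3 -> skip
r=39=100111 popcount=4 -> KEEP
r=40=101000 popcount=2 -> skip
r=41=101001 popcount=3 -> skip
r=42=101010 popcount=3 -> skip
Kept rows: 23 27 29 30 39

Answer: 23 27 29 30 39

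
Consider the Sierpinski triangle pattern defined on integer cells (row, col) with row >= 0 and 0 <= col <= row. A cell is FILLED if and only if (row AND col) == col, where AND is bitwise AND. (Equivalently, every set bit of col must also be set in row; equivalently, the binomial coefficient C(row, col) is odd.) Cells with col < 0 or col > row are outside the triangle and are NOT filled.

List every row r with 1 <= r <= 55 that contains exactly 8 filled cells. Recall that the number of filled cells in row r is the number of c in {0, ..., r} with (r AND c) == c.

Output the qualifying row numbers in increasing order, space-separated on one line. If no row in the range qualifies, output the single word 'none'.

Row r has 2^popcount(r) filled cells, so we need popcount(r) = log2(8) = 3.
Scan r = 1..55 and keep those with exactly 3 one-bits:
r=1=1 popcount=1 -> skip
r=2=10 popcount=1 -> skip
r=3=11 popcount=2 -> skip
r=4=100 popcount=1 -> skip
r=5=101 popcount=2 -> skip
r=6=110 popcount=2 -> skip
r=7=111 popcount=3 -> KEEP
r=8=1000 popcount=1 -> skip
r=9=1001 popcount=2 -> skip
r=10=1010 popcount=2 -> skip
r=11=1011 popcount=3 -> KEEP
r=12=1100 popcount=2 -> skip
r=13=1101 popcount=3 -> KEEP
r=14=1110 popcount=3 -> KEEP
r=15=1111 popcount=4 -> skip
r=16=10000 popcount=1 -> skip
r=17=10001 popcount=2 -> skip
r=18=10010 popcount=2 -> skip
r=19=10011 popcount=3 -> KEEP
r=20=10100 popcount=2 -> skip
r=21=10101 popcount=3 -> KEEP
r=22=10110 popcount=3 -> KEEP
r=23=10111 popcount=4 -> skip
r=24=11000 popcount=2 -> skip
r=25=11001 popcount=3 -> KEEP
r=26=11010 popcount=3 -> KEEP
r=27=11011 popcount=4 -> skip
r=28=11100 popcount=3 -> KEEP
r=29=11101 popcount=4 -> skip
r=30=11110 popcount=4 -> skip
r=31=11111 popcount=5 -> skip
r=32=100000 popcount=1 -> skip
r=33=100001 popcount=2 -> skip
r=34=100010 popcount=2 -> skip
r=35=100011 popcount=3 -> KEEP
r=36=100100 popcount=2 -> skip
r=37=100101 popcount=3 -> KEEP
r=38=100110 popcount=3 -> KEEP
r=39=100111 popcount=4 -> skip
r=40=101000 popcount=2 -> skip
r=41=101001 popcount=3 -> KEEP
r=42=101010 popcount=3 -> KEEP
r=43=101011 popcount=4 -> skip
r=44=101100 popcount=3 -> KEEP
r=45=101101 popcount=4 -> skip
r=46=101110 popcount=4 -> skip
r=47=101111 popcount=5 -> skip
r=48=110000 popcount=2 -> skip
r=49=110001 popcount=3 -> KEEP
r=50=110010 popcount=3 -> KEEP
r=51=110011 popcount=4 -> skip
r=52=110100 popcount=3 -> KEEP
r=53=110101 popcount=4 -> skip
r=54=110110 popcount=4 -> skip
r=55=110111 popcount=5 -> skip
Kept rows: 7 11 13 14 19 21 22 25 26 28 35 37 38 41 42 44 49 50 52

Answer: 7 11 13 14 19 21 22 25 26 28 35 37 38 41 42 44 49 50 52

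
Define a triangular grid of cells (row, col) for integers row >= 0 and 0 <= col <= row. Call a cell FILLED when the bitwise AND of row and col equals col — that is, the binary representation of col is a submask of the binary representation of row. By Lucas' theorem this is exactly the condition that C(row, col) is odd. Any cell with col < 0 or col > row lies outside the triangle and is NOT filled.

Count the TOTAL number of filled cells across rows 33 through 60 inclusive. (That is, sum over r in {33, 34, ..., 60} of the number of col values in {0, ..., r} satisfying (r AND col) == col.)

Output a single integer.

Answer: 356

Derivation:
r33=100001 pc2: +4 =4
r34=100010 pc2: +4 =8
r35=100011 pc3: +8 =16
r36=100100 pc2: +4 =20
r37=100101 pc3: +8 =28
r38=100110 pc3: +8 =36
r39=100111 pc4: +16 =52
r40=101000 pc2: +4 =56
r41=101001 pc3: +8 =64
r42=101010 pc3: +8 =72
r43=101011 pc4: +16 =88
r44=101100 pc3: +8 =96
r45=101101 pc4: +16 =112
r46=101110 pc4: +16 =128
r47=101111 pc5: +32 =160
r48=110000 pc2: +4 =164
r49=110001 pc3: +8 =172
r50=110010 pc3: +8 =180
r51=110011 pc4: +16 =196
r52=110100 pc3: +8 =204
r53=110101 pc4: +16 =220
r54=110110 pc4: +16 =236
r55=110111 pc5: +32 =268
r56=111000 pc3: +8 =276
r57=111001 pc4: +16 =292
r58=111010 pc4: +16 =308
r59=111011 pc5: +32 =340
r60=111100 pc4: +16 =356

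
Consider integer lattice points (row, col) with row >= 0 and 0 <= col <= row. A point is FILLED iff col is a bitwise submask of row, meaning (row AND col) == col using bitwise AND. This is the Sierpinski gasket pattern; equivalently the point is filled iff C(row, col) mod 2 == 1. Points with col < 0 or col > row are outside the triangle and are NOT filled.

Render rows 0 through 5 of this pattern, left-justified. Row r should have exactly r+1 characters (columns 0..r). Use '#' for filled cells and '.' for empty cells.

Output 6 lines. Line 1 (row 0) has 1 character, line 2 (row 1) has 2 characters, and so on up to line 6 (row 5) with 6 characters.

Answer: #
##
#.#
####
#...#
##..##

Derivation:
r0=0: #
r1=1: ##
r2=10: #.#
r3=11: ####
r4=100: #...#
r5=101: ##..##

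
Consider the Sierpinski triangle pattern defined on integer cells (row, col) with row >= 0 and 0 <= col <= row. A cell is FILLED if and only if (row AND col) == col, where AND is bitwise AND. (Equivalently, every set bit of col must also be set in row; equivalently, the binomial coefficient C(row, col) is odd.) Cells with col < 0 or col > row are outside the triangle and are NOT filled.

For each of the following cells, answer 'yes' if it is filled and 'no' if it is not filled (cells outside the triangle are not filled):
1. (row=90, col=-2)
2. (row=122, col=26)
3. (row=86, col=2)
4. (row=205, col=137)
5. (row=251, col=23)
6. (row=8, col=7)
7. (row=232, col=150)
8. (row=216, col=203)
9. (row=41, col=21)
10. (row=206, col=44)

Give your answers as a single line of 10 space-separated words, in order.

Answer: no yes yes yes no no no no no no

Derivation:
(90,-2): col outside [0, 90] -> not filled
(122,26): row=0b1111010, col=0b11010, row AND col = 0b11010 = 26; 26 == 26 -> filled
(86,2): row=0b1010110, col=0b10, row AND col = 0b10 = 2; 2 == 2 -> filled
(205,137): row=0b11001101, col=0b10001001, row AND col = 0b10001001 = 137; 137 == 137 -> filled
(251,23): row=0b11111011, col=0b10111, row AND col = 0b10011 = 19; 19 != 23 -> empty
(8,7): row=0b1000, col=0b111, row AND col = 0b0 = 0; 0 != 7 -> empty
(232,150): row=0b11101000, col=0b10010110, row AND col = 0b10000000 = 128; 128 != 150 -> empty
(216,203): row=0b11011000, col=0b11001011, row AND col = 0b11001000 = 200; 200 != 203 -> empty
(41,21): row=0b101001, col=0b10101, row AND col = 0b1 = 1; 1 != 21 -> empty
(206,44): row=0b11001110, col=0b101100, row AND col = 0b1100 = 12; 12 != 44 -> empty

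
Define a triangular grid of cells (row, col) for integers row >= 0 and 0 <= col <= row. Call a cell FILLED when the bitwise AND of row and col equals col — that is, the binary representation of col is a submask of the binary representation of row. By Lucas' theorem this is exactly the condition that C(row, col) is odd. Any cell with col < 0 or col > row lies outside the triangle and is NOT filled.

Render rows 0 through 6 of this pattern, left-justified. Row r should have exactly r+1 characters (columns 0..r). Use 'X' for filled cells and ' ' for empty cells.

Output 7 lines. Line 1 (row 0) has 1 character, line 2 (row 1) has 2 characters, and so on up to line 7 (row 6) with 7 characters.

Answer: X
XX
X X
XXXX
X   X
XX  XX
X X X X

Derivation:
r0=0: X
r1=1: XX
r2=10: X X
r3=11: XXXX
r4=100: X   X
r5=101: XX  XX
r6=110: X X X X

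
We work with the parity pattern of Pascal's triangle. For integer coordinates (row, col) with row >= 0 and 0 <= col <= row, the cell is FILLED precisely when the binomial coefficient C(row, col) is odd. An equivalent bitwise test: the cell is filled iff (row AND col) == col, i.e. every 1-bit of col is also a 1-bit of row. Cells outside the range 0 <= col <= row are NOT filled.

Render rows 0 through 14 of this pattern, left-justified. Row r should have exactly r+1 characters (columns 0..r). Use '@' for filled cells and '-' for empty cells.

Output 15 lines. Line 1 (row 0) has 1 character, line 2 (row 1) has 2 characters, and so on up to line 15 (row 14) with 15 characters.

r0=0: @
r1=1: @@
r2=10: @-@
r3=11: @@@@
r4=100: @---@
r5=101: @@--@@
r6=110: @-@-@-@
r7=111: @@@@@@@@
r8=1000: @-------@
r9=1001: @@------@@
r10=1010: @-@-----@-@
r11=1011: @@@@----@@@@
r12=1100: @---@---@---@
r13=1101: @@--@@--@@--@@
r14=1110: @-@-@-@-@-@-@-@

Answer: @
@@
@-@
@@@@
@---@
@@--@@
@-@-@-@
@@@@@@@@
@-------@
@@------@@
@-@-----@-@
@@@@----@@@@
@---@---@---@
@@--@@--@@--@@
@-@-@-@-@-@-@-@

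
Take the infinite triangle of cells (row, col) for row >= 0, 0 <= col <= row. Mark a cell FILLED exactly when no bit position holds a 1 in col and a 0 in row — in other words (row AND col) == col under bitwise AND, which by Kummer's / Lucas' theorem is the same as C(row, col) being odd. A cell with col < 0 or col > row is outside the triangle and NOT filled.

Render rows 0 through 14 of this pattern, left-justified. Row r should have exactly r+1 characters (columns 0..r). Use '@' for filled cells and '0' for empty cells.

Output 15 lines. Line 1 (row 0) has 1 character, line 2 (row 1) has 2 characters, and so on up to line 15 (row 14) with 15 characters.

r0=0: @
r1=1: @@
r2=10: @0@
r3=11: @@@@
r4=100: @000@
r5=101: @@00@@
r6=110: @0@0@0@
r7=111: @@@@@@@@
r8=1000: @0000000@
r9=1001: @@000000@@
r10=1010: @0@00000@0@
r11=1011: @@@@0000@@@@
r12=1100: @000@000@000@
r13=1101: @@00@@00@@00@@
r14=1110: @0@0@0@0@0@0@0@

Answer: @
@@
@0@
@@@@
@000@
@@00@@
@0@0@0@
@@@@@@@@
@0000000@
@@000000@@
@0@00000@0@
@@@@0000@@@@
@000@000@000@
@@00@@00@@00@@
@0@0@0@0@0@0@0@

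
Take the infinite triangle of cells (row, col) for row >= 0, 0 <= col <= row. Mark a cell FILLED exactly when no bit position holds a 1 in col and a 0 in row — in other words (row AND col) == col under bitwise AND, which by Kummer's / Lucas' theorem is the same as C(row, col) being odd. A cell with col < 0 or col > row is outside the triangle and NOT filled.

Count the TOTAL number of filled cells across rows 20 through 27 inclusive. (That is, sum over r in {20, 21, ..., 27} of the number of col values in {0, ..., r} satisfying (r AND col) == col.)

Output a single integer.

r20=10100 pc2: +4 =4
r21=10101 pc3: +8 =12
r22=10110 pc3: +8 =20
r23=10111 pc4: +16 =36
r24=11000 pc2: +4 =40
r25=11001 pc3: +8 =48
r26=11010 pc3: +8 =56
r27=11011 pc4: +16 =72

Answer: 72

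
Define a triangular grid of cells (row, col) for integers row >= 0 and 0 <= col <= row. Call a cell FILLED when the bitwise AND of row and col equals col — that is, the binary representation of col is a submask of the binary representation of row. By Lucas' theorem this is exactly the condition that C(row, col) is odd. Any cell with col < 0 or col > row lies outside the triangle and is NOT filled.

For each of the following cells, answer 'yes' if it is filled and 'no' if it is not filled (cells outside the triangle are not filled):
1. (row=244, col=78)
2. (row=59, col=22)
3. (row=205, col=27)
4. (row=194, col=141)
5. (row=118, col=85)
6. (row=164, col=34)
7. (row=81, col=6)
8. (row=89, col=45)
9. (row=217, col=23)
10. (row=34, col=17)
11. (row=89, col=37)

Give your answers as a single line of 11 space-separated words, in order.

Answer: no no no no no no no no no no no

Derivation:
(244,78): row=0b11110100, col=0b1001110, row AND col = 0b1000100 = 68; 68 != 78 -> empty
(59,22): row=0b111011, col=0b10110, row AND col = 0b10010 = 18; 18 != 22 -> empty
(205,27): row=0b11001101, col=0b11011, row AND col = 0b1001 = 9; 9 != 27 -> empty
(194,141): row=0b11000010, col=0b10001101, row AND col = 0b10000000 = 128; 128 != 141 -> empty
(118,85): row=0b1110110, col=0b1010101, row AND col = 0b1010100 = 84; 84 != 85 -> empty
(164,34): row=0b10100100, col=0b100010, row AND col = 0b100000 = 32; 32 != 34 -> empty
(81,6): row=0b1010001, col=0b110, row AND col = 0b0 = 0; 0 != 6 -> empty
(89,45): row=0b1011001, col=0b101101, row AND col = 0b1001 = 9; 9 != 45 -> empty
(217,23): row=0b11011001, col=0b10111, row AND col = 0b10001 = 17; 17 != 23 -> empty
(34,17): row=0b100010, col=0b10001, row AND col = 0b0 = 0; 0 != 17 -> empty
(89,37): row=0b1011001, col=0b100101, row AND col = 0b1 = 1; 1 != 37 -> empty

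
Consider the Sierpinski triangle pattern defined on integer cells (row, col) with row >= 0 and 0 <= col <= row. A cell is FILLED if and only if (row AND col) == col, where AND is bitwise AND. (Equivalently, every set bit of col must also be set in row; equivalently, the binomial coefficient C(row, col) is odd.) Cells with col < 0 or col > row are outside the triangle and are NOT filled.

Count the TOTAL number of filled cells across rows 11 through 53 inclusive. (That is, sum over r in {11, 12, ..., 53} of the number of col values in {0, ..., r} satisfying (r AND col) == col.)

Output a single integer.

r11=1011 pc3: +8 =8
r12=1100 pc2: +4 =12
r13=1101 pc3: +8 =20
r14=1110 pc3: +8 =28
r15=1111 pc4: +16 =44
r16=10000 pc1: +2 =46
r17=10001 pc2: +4 =50
r18=10010 pc2: +4 =54
r19=10011 pc3: +8 =62
r20=10100 pc2: +4 =66
r21=10101 pc3: +8 =74
r22=10110 pc3: +8 =82
r23=10111 pc4: +16 =98
r24=11000 pc2: +4 =102
r25=11001 pc3: +8 =110
r26=11010 pc3: +8 =118
r27=11011 pc4: +16 =134
r28=11100 pc3: +8 =142
r29=11101 pc4: +16 =158
r30=11110 pc4: +16 =174
r31=11111 pc5: +32 =206
r32=100000 pc1: +2 =208
r33=100001 pc2: +4 =212
r34=100010 pc2: +4 =216
r35=100011 pc3: +8 =224
r36=100100 pc2: +4 =228
r37=100101 pc3: +8 =236
r38=100110 pc3: +8 =244
r39=100111 pc4: +16 =260
r40=101000 pc2: +4 =264
r41=101001 pc3: +8 =272
r42=101010 pc3: +8 =280
r43=101011 pc4: +16 =296
r44=101100 pc3: +8 =304
r45=101101 pc4: +16 =320
r46=101110 pc4: +16 =336
r47=101111 pc5: +32 =368
r48=110000 pc2: +4 =372
r49=110001 pc3: +8 =380
r50=110010 pc3: +8 =388
r51=110011 pc4: +16 =404
r52=110100 pc3: +8 =412
r53=110101 pc4: +16 =428

Answer: 428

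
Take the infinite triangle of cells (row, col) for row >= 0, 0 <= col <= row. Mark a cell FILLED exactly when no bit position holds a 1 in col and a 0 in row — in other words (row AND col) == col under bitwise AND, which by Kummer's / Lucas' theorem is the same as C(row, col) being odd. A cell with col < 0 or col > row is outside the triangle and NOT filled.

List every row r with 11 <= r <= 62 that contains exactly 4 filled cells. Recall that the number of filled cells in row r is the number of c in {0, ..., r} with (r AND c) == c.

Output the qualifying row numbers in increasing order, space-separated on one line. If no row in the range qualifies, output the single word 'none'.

Row r has 2^popcount(r) filled cells, so we need popcount(r) = log2(4) = 2.
Scan r = 11..62 and keep those with exactly 2 one-bits:
r=11=1011 popcount=3 -> skip
r=12=1100 popcount=2 -> KEEP
r=13=1101 popcount=3 -> skip
r=14=1110 popcount=3 -> skip
r=15=1111 popcount=4 -> skip
r=16=10000 popcount=1 -> skip
r=17=10001 popcount=2 -> KEEP
r=18=10010 popcount=2 -> KEEP
r=19=10011 popcount=3 -> skip
r=20=10100 popcount=2 -> KEEP
r=21=10101 popcount=3 -> skip
r=22=10110 popcount=3 -> skip
r=23=10111 popcount=4 -> skip
r=24=11000 popcount=2 -> KEEP
r=25=11001 popcount=3 -> skip
r=26=11010 popcount=3 -> skip
r=27=11011 popcount=4 -> skip
r=28=11100 popcount=3 -> skip
r=29=11101 popcount=4 -> skip
r=30=11110 popcount=4 -> skip
r=31=11111 popcount=5 -> skip
r=32=100000 popcount=1 -> skip
r=33=100001 popcount=2 -> KEEP
r=34=100010 popcount=2 -> KEEP
r=35=100011 popcount=3 -> skip
r=36=100100 popcount=2 -> KEEP
r=37=100101 popcount=3 -> skip
r=38=100110 popcount=3 -> skip
r=39=100111 popcount=4 -> skip
r=40=101000 popcount=2 -> KEEP
r=41=101001 popcount=3 -> skip
r=42=101010 popcount=3 -> skip
r=43=101011 popcount=4 -> skip
r=44=101100 popcount=3 -> skip
r=45=101101 popcount=4 -> skip
r=46=101110 popcount=4 -> skip
r=47=101111 popcount=5 -> skip
r=48=110000 popcount=2 -> KEEP
r=49=110001 popcount=3 -> skip
r=50=110010 popcount=3 -> skip
r=51=110011 popcount=4 -> skip
r=52=110100 popcount=3 -> skip
r=53=110101 popcount=4 -> skip
r=54=110110 popcount=4 -> skip
r=55=110111 popcount=5 -> skip
r=56=111000 popcount=3 -> skip
r=57=111001 popcount=4 -> skip
r=58=111010 popcount=4 -> skip
r=59=111011 popcount=5 -> skip
r=60=111100 popcount=4 -> skip
r=61=111101 popcount=5 -> skip
r=62=111110 popcount=5 -> skip
Kept rows: 12 17 18 20 24 33 34 36 40 48

Answer: 12 17 18 20 24 33 34 36 40 48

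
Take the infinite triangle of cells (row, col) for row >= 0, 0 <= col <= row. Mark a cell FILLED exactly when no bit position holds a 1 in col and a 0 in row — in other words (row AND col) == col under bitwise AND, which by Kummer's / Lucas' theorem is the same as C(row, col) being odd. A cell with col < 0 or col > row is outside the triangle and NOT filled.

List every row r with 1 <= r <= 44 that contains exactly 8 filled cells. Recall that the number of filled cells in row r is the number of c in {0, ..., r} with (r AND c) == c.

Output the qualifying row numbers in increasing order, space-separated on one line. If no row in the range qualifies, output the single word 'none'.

Answer: 7 11 13 14 19 21 22 25 26 28 35 37 38 41 42 44

Derivation:
Row r has 2^popcount(r) filled cells, so we need popcount(r) = log2(8) = 3.
Scan r = 1..44 and keep those with exactly 3 one-bits:
r=1=1 popcount=1 -> skip
r=2=10 popcount=1 -> skip
r=3=11 popcount=2 -> skip
r=4=100 popcount=1 -> skip
r=5=101 popcount=2 -> skip
r=6=110 popcount=2 -> skip
r=7=111 popcount=3 -> KEEP
r=8=1000 popcount=1 -> skip
r=9=1001 popcount=2 -> skip
r=10=1010 popcount=2 -> skip
r=11=1011 popcount=3 -> KEEP
r=12=1100 popcount=2 -> skip
r=13=1101 popcount=3 -> KEEP
r=14=1110 popcount=3 -> KEEP
r=15=1111 popcount=4 -> skip
r=16=10000 popcount=1 -> skip
r=17=10001 popcount=2 -> skip
r=18=10010 popcount=2 -> skip
r=19=10011 popcount=3 -> KEEP
r=20=10100 popcount=2 -> skip
r=21=10101 popcount=3 -> KEEP
r=22=10110 popcount=3 -> KEEP
r=23=10111 popcount=4 -> skip
r=24=11000 popcount=2 -> skip
r=25=11001 popcount=3 -> KEEP
r=26=11010 popcount=3 -> KEEP
r=27=11011 popcount=4 -> skip
r=28=11100 popcount=3 -> KEEP
r=29=11101 popcount=4 -> skip
r=30=11110 popcount=4 -> skip
r=31=11111 popcount=5 -> skip
r=32=100000 popcount=1 -> skip
r=33=100001 popcount=2 -> skip
r=34=100010 popcount=2 -> skip
r=35=100011 popcount=3 -> KEEP
r=36=100100 popcount=2 -> skip
r=37=100101 popcount=3 -> KEEP
r=38=100110 popcount=3 -> KEEP
r=39=100111 popcount=4 -> skip
r=40=101000 popcount=2 -> skip
r=41=101001 popcount=3 -> KEEP
r=42=101010 popcount=3 -> KEEP
r=43=101011 popcount=4 -> skip
r=44=101100 popcount=3 -> KEEP
Kept rows: 7 11 13 14 19 21 22 25 26 28 35 37 38 41 42 44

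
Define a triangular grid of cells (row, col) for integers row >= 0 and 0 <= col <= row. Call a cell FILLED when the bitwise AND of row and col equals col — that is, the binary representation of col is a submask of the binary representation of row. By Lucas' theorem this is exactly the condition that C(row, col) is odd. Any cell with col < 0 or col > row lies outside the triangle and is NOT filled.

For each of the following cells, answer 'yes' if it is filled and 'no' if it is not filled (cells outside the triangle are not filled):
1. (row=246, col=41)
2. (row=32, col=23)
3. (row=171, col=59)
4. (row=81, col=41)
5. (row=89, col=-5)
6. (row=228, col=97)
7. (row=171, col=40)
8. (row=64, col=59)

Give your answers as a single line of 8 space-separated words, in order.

Answer: no no no no no no yes no

Derivation:
(246,41): row=0b11110110, col=0b101001, row AND col = 0b100000 = 32; 32 != 41 -> empty
(32,23): row=0b100000, col=0b10111, row AND col = 0b0 = 0; 0 != 23 -> empty
(171,59): row=0b10101011, col=0b111011, row AND col = 0b101011 = 43; 43 != 59 -> empty
(81,41): row=0b1010001, col=0b101001, row AND col = 0b1 = 1; 1 != 41 -> empty
(89,-5): col outside [0, 89] -> not filled
(228,97): row=0b11100100, col=0b1100001, row AND col = 0b1100000 = 96; 96 != 97 -> empty
(171,40): row=0b10101011, col=0b101000, row AND col = 0b101000 = 40; 40 == 40 -> filled
(64,59): row=0b1000000, col=0b111011, row AND col = 0b0 = 0; 0 != 59 -> empty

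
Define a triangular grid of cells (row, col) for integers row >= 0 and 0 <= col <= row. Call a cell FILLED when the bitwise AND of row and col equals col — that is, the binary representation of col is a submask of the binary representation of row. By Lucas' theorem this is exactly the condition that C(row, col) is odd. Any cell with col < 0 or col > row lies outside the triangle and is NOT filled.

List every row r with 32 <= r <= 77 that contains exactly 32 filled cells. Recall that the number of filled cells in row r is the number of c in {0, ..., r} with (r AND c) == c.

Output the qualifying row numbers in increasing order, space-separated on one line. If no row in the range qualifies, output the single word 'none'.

Answer: 47 55 59 61 62

Derivation:
Row r has 2^popcount(r) filled cells, so we need popcount(r) = log2(32) = 5.
Scan r = 32..77 and keep those with exactly 5 one-bits:
r=32=100000 popcount=1 -> skip
r=33=100001 popcount=2 -> skip
r=34=100010 popcount=2 -> skip
r=35=100011 popcount=3 -> skip
r=36=100100 popcount=2 -> skip
r=37=100101 popcount=3 -> skip
r=38=100110 popcount=3 -> skip
r=39=100111 popcount=4 -> skip
r=40=101000 popcount=2 -> skip
r=41=101001 popcount=3 -> skip
r=42=101010 popcount=3 -> skip
r=43=101011 popcount=4 -> skip
r=44=101100 popcount=3 -> skip
r=45=101101 popcount=4 -> skip
r=46=101110 popcount=4 -> skip
r=47=101111 popcount=5 -> KEEP
r=48=110000 popcount=2 -> skip
r=49=110001 popcount=3 -> skip
r=50=110010 popcount=3 -> skip
r=51=110011 popcount=4 -> skip
r=52=110100 popcount=3 -> skip
r=53=110101 popcount=4 -> skip
r=54=110110 popcount=4 -> skip
r=55=110111 popcount=5 -> KEEP
r=56=111000 popcount=3 -> skip
r=57=111001 popcount=4 -> skip
r=58=111010 popcount=4 -> skip
r=59=111011 popcount=5 -> KEEP
r=60=111100 popcount=4 -> skip
r=61=111101 popcount=5 -> KEEP
r=62=111110 popcount=5 -> KEEP
r=63=111111 popcount=6 -> skip
r=64=1000000 popcount=1 -> skip
r=65=1000001 popcount=2 -> skip
r=66=1000010 popcount=2 -> skip
r=67=1000011 popcount=3 -> skip
r=68=1000100 popcount=2 -> skip
r=69=1000101 popcount=3 -> skip
r=70=1000110 popcount=3 -> skip
r=71=1000111 popcount=4 -> skip
r=72=1001000 popcount=2 -> skip
r=73=1001001 popcount=3 -> skip
r=74=1001010 popcount=3 -> skip
r=75=1001011 popcount=4 -> skip
r=76=1001100 popcount=3 -> skip
r=77=1001101 popcount=4 -> skip
Kept rows: 47 55 59 61 62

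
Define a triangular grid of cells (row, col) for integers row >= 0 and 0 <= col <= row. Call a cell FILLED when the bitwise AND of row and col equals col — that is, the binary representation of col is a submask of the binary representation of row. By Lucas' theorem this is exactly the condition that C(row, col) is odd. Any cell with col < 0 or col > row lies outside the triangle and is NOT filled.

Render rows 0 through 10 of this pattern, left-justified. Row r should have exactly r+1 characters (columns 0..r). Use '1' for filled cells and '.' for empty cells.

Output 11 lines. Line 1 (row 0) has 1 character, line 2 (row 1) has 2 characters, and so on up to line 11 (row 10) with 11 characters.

Answer: 1
11
1.1
1111
1...1
11..11
1.1.1.1
11111111
1.......1
11......11
1.1.....1.1

Derivation:
r0=0: 1
r1=1: 11
r2=10: 1.1
r3=11: 1111
r4=100: 1...1
r5=101: 11..11
r6=110: 1.1.1.1
r7=111: 11111111
r8=1000: 1.......1
r9=1001: 11......11
r10=1010: 1.1.....1.1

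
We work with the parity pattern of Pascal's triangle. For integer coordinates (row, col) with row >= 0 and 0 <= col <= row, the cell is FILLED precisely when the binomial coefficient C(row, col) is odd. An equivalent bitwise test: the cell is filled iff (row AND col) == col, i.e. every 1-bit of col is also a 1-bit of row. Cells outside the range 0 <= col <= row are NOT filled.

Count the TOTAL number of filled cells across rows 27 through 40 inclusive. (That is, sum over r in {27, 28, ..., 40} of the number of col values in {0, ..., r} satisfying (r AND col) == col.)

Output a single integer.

Answer: 146

Derivation:
r27=11011 pc4: +16 =16
r28=11100 pc3: +8 =24
r29=11101 pc4: +16 =40
r30=11110 pc4: +16 =56
r31=11111 pc5: +32 =88
r32=100000 pc1: +2 =90
r33=100001 pc2: +4 =94
r34=100010 pc2: +4 =98
r35=100011 pc3: +8 =106
r36=100100 pc2: +4 =110
r37=100101 pc3: +8 =118
r38=100110 pc3: +8 =126
r39=100111 pc4: +16 =142
r40=101000 pc2: +4 =146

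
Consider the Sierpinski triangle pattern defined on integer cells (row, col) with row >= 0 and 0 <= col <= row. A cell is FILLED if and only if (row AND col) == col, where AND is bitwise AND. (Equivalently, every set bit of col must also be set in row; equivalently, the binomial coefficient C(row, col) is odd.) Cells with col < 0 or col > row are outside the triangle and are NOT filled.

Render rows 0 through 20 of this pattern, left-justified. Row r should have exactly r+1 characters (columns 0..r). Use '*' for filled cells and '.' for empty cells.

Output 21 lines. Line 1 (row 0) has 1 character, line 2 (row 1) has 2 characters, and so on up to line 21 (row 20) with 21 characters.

Answer: *
**
*.*
****
*...*
**..**
*.*.*.*
********
*.......*
**......**
*.*.....*.*
****....****
*...*...*...*
**..**..**..**
*.*.*.*.*.*.*.*
****************
*...............*
**..............**
*.*.............*.*
****............****
*...*...........*...*

Derivation:
r0=0: *
r1=1: **
r2=10: *.*
r3=11: ****
r4=100: *...*
r5=101: **..**
r6=110: *.*.*.*
r7=111: ********
r8=1000: *.......*
r9=1001: **......**
r10=1010: *.*.....*.*
r11=1011: ****....****
r12=1100: *...*...*...*
r13=1101: **..**..**..**
r14=1110: *.*.*.*.*.*.*.*
r15=1111: ****************
r16=10000: *...............*
r17=10001: **..............**
r18=10010: *.*.............*.*
r19=10011: ****............****
r20=10100: *...*...........*...*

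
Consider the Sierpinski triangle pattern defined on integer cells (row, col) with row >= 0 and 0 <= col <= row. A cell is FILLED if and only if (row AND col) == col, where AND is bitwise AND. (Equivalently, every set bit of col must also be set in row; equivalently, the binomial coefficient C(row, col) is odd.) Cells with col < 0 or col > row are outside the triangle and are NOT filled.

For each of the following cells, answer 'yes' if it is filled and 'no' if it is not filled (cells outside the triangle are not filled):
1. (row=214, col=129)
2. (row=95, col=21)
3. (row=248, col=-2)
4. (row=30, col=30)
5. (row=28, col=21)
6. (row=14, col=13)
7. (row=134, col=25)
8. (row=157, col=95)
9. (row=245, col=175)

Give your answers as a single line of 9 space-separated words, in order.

Answer: no yes no yes no no no no no

Derivation:
(214,129): row=0b11010110, col=0b10000001, row AND col = 0b10000000 = 128; 128 != 129 -> empty
(95,21): row=0b1011111, col=0b10101, row AND col = 0b10101 = 21; 21 == 21 -> filled
(248,-2): col outside [0, 248] -> not filled
(30,30): row=0b11110, col=0b11110, row AND col = 0b11110 = 30; 30 == 30 -> filled
(28,21): row=0b11100, col=0b10101, row AND col = 0b10100 = 20; 20 != 21 -> empty
(14,13): row=0b1110, col=0b1101, row AND col = 0b1100 = 12; 12 != 13 -> empty
(134,25): row=0b10000110, col=0b11001, row AND col = 0b0 = 0; 0 != 25 -> empty
(157,95): row=0b10011101, col=0b1011111, row AND col = 0b11101 = 29; 29 != 95 -> empty
(245,175): row=0b11110101, col=0b10101111, row AND col = 0b10100101 = 165; 165 != 175 -> empty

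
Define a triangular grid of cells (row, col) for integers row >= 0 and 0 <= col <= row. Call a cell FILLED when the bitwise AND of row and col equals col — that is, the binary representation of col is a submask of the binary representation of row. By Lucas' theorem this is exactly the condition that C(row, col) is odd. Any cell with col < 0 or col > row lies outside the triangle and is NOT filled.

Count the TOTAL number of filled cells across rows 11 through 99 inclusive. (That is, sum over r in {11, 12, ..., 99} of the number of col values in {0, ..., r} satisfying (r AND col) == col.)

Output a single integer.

r11=1011 pc3: +8 =8
r12=1100 pc2: +4 =12
r13=1101 pc3: +8 =20
r14=1110 pc3: +8 =28
r15=1111 pc4: +16 =44
r16=10000 pc1: +2 =46
r17=10001 pc2: +4 =50
r18=10010 pc2: +4 =54
r19=10011 pc3: +8 =62
r20=10100 pc2: +4 =66
r21=10101 pc3: +8 =74
r22=10110 pc3: +8 =82
r23=10111 pc4: +16 =98
r24=11000 pc2: +4 =102
r25=11001 pc3: +8 =110
r26=11010 pc3: +8 =118
r27=11011 pc4: +16 =134
r28=11100 pc3: +8 =142
r29=11101 pc4: +16 =158
r30=11110 pc4: +16 =174
r31=11111 pc5: +32 =206
r32=100000 pc1: +2 =208
r33=100001 pc2: +4 =212
r34=100010 pc2: +4 =216
r35=100011 pc3: +8 =224
r36=100100 pc2: +4 =228
r37=100101 pc3: +8 =236
r38=100110 pc3: +8 =244
r39=100111 pc4: +16 =260
r40=101000 pc2: +4 =264
r41=101001 pc3: +8 =272
r42=101010 pc3: +8 =280
r43=101011 pc4: +16 =296
r44=101100 pc3: +8 =304
r45=101101 pc4: +16 =320
r46=101110 pc4: +16 =336
r47=101111 pc5: +32 =368
r48=110000 pc2: +4 =372
r49=110001 pc3: +8 =380
r50=110010 pc3: +8 =388
r51=110011 pc4: +16 =404
r52=110100 pc3: +8 =412
r53=110101 pc4: +16 =428
r54=110110 pc4: +16 =444
r55=110111 pc5: +32 =476
r56=111000 pc3: +8 =484
r57=111001 pc4: +16 =500
r58=111010 pc4: +16 =516
r59=111011 pc5: +32 =548
r60=111100 pc4: +16 =564
r61=111101 pc5: +32 =596
r62=111110 pc5: +32 =628
r63=111111 pc6: +64 =692
r64=1000000 pc1: +2 =694
r65=1000001 pc2: +4 =698
r66=1000010 pc2: +4 =702
r67=1000011 pc3: +8 =710
r68=1000100 pc2: +4 =714
r69=1000101 pc3: +8 =722
r70=1000110 pc3: +8 =730
r71=1000111 pc4: +16 =746
r72=1001000 pc2: +4 =750
r73=1001001 pc3: +8 =758
r74=1001010 pc3: +8 =766
r75=1001011 pc4: +16 =782
r76=1001100 pc3: +8 =790
r77=1001101 pc4: +16 =806
r78=1001110 pc4: +16 =822
r79=1001111 pc5: +32 =854
r80=1010000 pc2: +4 =858
r81=1010001 pc3: +8 =866
r82=1010010 pc3: +8 =874
r83=1010011 pc4: +16 =890
r84=1010100 pc3: +8 =898
r85=1010101 pc4: +16 =914
r86=1010110 pc4: +16 =930
r87=1010111 pc5: +32 =962
r88=1011000 pc3: +8 =970
r89=1011001 pc4: +16 =986
r90=1011010 pc4: +16 =1002
r91=1011011 pc5: +32 =1034
r92=1011100 pc4: +16 =1050
r93=1011101 pc5: +32 =1082
r94=1011110 pc5: +32 =1114
r95=1011111 pc6: +64 =1178
r96=1100000 pc2: +4 =1182
r97=1100001 pc3: +8 =1190
r98=1100010 pc3: +8 =1198
r99=1100011 pc4: +16 =1214

Answer: 1214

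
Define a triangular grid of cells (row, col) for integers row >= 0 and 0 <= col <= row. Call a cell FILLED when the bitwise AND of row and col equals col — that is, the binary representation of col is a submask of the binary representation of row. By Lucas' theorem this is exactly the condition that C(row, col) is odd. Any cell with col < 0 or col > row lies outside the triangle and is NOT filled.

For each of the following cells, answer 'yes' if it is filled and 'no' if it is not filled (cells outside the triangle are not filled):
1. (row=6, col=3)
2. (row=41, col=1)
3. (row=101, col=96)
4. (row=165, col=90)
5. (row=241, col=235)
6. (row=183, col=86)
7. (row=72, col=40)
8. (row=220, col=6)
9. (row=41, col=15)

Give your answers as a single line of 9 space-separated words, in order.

(6,3): row=0b110, col=0b11, row AND col = 0b10 = 2; 2 != 3 -> empty
(41,1): row=0b101001, col=0b1, row AND col = 0b1 = 1; 1 == 1 -> filled
(101,96): row=0b1100101, col=0b1100000, row AND col = 0b1100000 = 96; 96 == 96 -> filled
(165,90): row=0b10100101, col=0b1011010, row AND col = 0b0 = 0; 0 != 90 -> empty
(241,235): row=0b11110001, col=0b11101011, row AND col = 0b11100001 = 225; 225 != 235 -> empty
(183,86): row=0b10110111, col=0b1010110, row AND col = 0b10110 = 22; 22 != 86 -> empty
(72,40): row=0b1001000, col=0b101000, row AND col = 0b1000 = 8; 8 != 40 -> empty
(220,6): row=0b11011100, col=0b110, row AND col = 0b100 = 4; 4 != 6 -> empty
(41,15): row=0b101001, col=0b1111, row AND col = 0b1001 = 9; 9 != 15 -> empty

Answer: no yes yes no no no no no no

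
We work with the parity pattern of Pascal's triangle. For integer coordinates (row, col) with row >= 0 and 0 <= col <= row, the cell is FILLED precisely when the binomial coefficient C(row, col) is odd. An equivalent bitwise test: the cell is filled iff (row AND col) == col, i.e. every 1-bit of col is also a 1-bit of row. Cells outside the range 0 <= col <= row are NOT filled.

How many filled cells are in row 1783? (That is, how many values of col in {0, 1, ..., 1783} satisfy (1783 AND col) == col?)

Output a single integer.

Answer: 512

Derivation:
1783 in binary = 11011110111
popcount(1783) = number of 1-bits in 11011110111 = 9
A col c satisfies (1783 AND c) == c iff every set bit of c is also set in 1783; each of the 9 set bits of 1783 can independently be on or off in c.
count = 2^9 = 512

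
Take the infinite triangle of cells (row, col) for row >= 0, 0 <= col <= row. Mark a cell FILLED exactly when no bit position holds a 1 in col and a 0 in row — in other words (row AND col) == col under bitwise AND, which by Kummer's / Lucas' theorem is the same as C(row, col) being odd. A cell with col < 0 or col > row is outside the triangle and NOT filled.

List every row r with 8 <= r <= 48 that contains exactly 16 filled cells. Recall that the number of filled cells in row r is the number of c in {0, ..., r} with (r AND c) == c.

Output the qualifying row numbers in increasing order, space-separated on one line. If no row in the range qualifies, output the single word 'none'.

Row r has 2^popcount(r) filled cells, so we need popcount(r) = log2(16) = 4.
Scan r = 8..48 and keep those with exactly 4 one-bits:
r=8=1000 popcount=1 -> skip
r=9=1001 popcount=2 -> skip
r=10=1010 popcount=2 -> skip
r=11=1011 popcount=3 -> skip
r=12=1100 popcount=2 -> skip
r=13=1101 popcount=3 -> skip
r=14=1110 popcount=3 -> skip
r=15=1111 popcount=4 -> KEEP
r=16=10000 popcount=1 -> skip
r=17=10001 popcount=2 -> skip
r=18=10010 popcount=2 -> skip
r=19=10011 popcount=3 -> skip
r=20=10100 popcount=2 -> skip
r=21=10101 popcount=3 -> skip
r=22=10110 popcount=3 -> skip
r=23=10111 popcount=4 -> KEEP
r=24=11000 popcount=2 -> skip
r=25=11001 popcount=3 -> skip
r=26=11010 popcount=3 -> skip
r=27=11011 popcount=4 -> KEEP
r=28=11100 popcount=3 -> skip
r=29=11101 popcount=4 -> KEEP
r=30=11110 popcount=4 -> KEEP
r=31=11111 popcount=5 -> skip
r=32=100000 popcount=1 -> skip
r=33=100001 popcount=2 -> skip
r=34=100010 popcount=2 -> skip
r=35=100011 popcount=3 -> skip
r=36=100100 popcount=2 -> skip
r=37=100101 popcount=3 -> skip
r=38=100110 popcount=3 -> skip
r=39=100111 popcount=4 -> KEEP
r=40=101000 popcount=2 -> skip
r=41=101001 popcount=3 -> skip
r=42=101010 popcount=3 -> skip
r=43=101011 popcount=4 -> KEEP
r=44=101100 popcount=3 -> skip
r=45=101101 popcount=4 -> KEEP
r=46=101110 popcount=4 -> KEEP
r=47=101111 popcount=5 -> skip
r=48=110000 popcount=2 -> skip
Kept rows: 15 23 27 29 30 39 43 45 46

Answer: 15 23 27 29 30 39 43 45 46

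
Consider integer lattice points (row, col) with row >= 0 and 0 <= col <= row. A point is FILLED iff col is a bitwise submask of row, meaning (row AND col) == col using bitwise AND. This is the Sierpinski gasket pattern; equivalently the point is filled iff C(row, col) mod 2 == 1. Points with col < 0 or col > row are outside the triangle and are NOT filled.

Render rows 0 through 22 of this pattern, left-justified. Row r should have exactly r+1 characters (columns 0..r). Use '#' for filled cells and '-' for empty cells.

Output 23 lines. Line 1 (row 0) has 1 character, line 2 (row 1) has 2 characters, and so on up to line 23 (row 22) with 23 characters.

r0=0: #
r1=1: ##
r2=10: #-#
r3=11: ####
r4=100: #---#
r5=101: ##--##
r6=110: #-#-#-#
r7=111: ########
r8=1000: #-------#
r9=1001: ##------##
r10=1010: #-#-----#-#
r11=1011: ####----####
r12=1100: #---#---#---#
r13=1101: ##--##--##--##
r14=1110: #-#-#-#-#-#-#-#
r15=1111: ################
r16=10000: #---------------#
r17=10001: ##--------------##
r18=10010: #-#-------------#-#
r19=10011: ####------------####
r20=10100: #---#-----------#---#
r21=10101: ##--##----------##--##
r22=10110: #-#-#-#---------#-#-#-#

Answer: #
##
#-#
####
#---#
##--##
#-#-#-#
########
#-------#
##------##
#-#-----#-#
####----####
#---#---#---#
##--##--##--##
#-#-#-#-#-#-#-#
################
#---------------#
##--------------##
#-#-------------#-#
####------------####
#---#-----------#---#
##--##----------##--##
#-#-#-#---------#-#-#-#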